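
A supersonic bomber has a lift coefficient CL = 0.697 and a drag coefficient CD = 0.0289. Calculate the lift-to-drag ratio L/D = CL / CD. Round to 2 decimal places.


Step 1: L/D = CL / CD = 0.697 / 0.0289
Step 2: L/D = 24.12

24.12


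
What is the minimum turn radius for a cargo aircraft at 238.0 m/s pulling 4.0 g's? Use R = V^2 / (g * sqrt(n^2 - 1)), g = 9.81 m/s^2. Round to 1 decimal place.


Step 1: V^2 = 238.0^2 = 56644.0
Step 2: n^2 - 1 = 4.0^2 - 1 = 15.0
Step 3: sqrt(15.0) = 3.872983
Step 4: R = 56644.0 / (9.81 * 3.872983) = 1490.9 m

1490.9


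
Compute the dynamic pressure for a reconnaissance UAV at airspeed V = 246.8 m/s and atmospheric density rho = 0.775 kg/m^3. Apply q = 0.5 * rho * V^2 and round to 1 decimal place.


Step 1: V^2 = 246.8^2 = 60910.24
Step 2: q = 0.5 * 0.775 * 60910.24
Step 3: q = 23602.7 Pa

23602.7


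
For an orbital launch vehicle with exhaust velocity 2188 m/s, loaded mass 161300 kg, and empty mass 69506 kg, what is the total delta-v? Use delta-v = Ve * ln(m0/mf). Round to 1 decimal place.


Step 1: Mass ratio m0/mf = 161300 / 69506 = 2.320663
Step 2: ln(2.320663) = 0.841853
Step 3: delta-v = 2188 * 0.841853 = 1842.0 m/s

1842.0


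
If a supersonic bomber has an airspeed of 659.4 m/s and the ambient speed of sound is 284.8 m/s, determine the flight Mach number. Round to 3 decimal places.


Step 1: M = V / a = 659.4 / 284.8
Step 2: M = 2.315

2.315


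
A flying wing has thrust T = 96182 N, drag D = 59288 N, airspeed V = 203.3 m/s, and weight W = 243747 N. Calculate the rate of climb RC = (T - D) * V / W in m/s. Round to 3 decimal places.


Step 1: Excess thrust = T - D = 96182 - 59288 = 36894 N
Step 2: Excess power = 36894 * 203.3 = 7500550.2 W
Step 3: RC = 7500550.2 / 243747 = 30.772 m/s

30.772


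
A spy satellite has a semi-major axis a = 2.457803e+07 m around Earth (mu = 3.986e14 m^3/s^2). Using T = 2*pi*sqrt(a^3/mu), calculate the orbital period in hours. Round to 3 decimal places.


Step 1: a^3 / mu = 1.484709e+22 / 3.986e14 = 3.724808e+07
Step 2: sqrt(3.724808e+07) = 6103.1207 s
Step 3: T = 2*pi * 6103.1207 = 38347.04 s
Step 4: T in hours = 38347.04 / 3600 = 10.652 hours

10.652


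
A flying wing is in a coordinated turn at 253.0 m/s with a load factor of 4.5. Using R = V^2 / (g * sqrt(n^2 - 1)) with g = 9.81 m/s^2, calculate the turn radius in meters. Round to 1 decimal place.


Step 1: V^2 = 253.0^2 = 64009.0
Step 2: n^2 - 1 = 4.5^2 - 1 = 19.25
Step 3: sqrt(19.25) = 4.387482
Step 4: R = 64009.0 / (9.81 * 4.387482) = 1487.2 m

1487.2


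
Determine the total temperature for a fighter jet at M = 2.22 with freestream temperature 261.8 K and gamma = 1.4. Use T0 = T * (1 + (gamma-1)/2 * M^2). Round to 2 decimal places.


Step 1: (gamma-1)/2 = 0.2
Step 2: M^2 = 4.9284
Step 3: 1 + 0.2 * 4.9284 = 1.98568
Step 4: T0 = 261.8 * 1.98568 = 519.85 K

519.85


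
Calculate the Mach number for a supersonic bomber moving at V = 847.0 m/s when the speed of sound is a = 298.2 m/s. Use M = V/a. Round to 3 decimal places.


Step 1: M = V / a = 847.0 / 298.2
Step 2: M = 2.840

2.840


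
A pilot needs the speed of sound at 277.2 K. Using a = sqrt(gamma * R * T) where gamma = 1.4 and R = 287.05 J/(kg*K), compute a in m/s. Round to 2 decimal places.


Step 1: gamma * R * T = 1.4 * 287.05 * 277.2 = 111398.364
Step 2: a = sqrt(111398.364) = 333.76 m/s

333.76


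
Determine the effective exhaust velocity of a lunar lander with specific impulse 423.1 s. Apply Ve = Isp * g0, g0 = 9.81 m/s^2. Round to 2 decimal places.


Step 1: Ve = Isp * g0 = 423.1 * 9.81
Step 2: Ve = 4150.61 m/s

4150.61


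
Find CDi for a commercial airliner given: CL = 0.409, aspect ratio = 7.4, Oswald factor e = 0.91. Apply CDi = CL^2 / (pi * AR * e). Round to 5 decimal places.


Step 1: CL^2 = 0.409^2 = 0.167281
Step 2: pi * AR * e = 3.14159 * 7.4 * 0.91 = 21.155485
Step 3: CDi = 0.167281 / 21.155485 = 0.00791

0.00791


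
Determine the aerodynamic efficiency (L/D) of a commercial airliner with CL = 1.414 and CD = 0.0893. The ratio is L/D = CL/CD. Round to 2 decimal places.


Step 1: L/D = CL / CD = 1.414 / 0.0893
Step 2: L/D = 15.83

15.83


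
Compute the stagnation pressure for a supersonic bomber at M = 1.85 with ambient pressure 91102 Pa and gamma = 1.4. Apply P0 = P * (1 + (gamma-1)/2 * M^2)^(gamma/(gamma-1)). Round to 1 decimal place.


Step 1: (gamma-1)/2 * M^2 = 0.2 * 3.4225 = 0.6845
Step 2: 1 + 0.6845 = 1.6845
Step 3: Exponent gamma/(gamma-1) = 3.5
Step 4: P0 = 91102 * 1.6845^3.5 = 565166.6 Pa

565166.6


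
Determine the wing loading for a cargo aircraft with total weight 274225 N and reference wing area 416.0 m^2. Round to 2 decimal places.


Step 1: Wing loading = W / S = 274225 / 416.0
Step 2: Wing loading = 659.19 N/m^2

659.19


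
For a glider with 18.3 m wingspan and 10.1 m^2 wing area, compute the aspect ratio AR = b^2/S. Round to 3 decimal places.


Step 1: b^2 = 18.3^2 = 334.89
Step 2: AR = 334.89 / 10.1 = 33.157

33.157


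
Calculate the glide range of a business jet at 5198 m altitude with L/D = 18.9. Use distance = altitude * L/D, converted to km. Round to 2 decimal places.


Step 1: Glide distance = altitude * L/D = 5198 * 18.9 = 98242.2 m
Step 2: Convert to km: 98242.2 / 1000 = 98.24 km

98.24


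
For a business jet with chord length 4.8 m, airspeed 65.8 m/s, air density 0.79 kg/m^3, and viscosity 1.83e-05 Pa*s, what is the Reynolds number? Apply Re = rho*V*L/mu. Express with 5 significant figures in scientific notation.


Step 1: Numerator = rho * V * L = 0.79 * 65.8 * 4.8 = 249.5136
Step 2: Re = 249.5136 / 1.83e-05
Step 3: Re = 1.3635e+07

1.3635e+07


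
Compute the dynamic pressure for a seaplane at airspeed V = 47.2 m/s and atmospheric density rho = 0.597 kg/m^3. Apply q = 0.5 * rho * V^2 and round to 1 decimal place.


Step 1: V^2 = 47.2^2 = 2227.84
Step 2: q = 0.5 * 0.597 * 2227.84
Step 3: q = 665.0 Pa

665.0


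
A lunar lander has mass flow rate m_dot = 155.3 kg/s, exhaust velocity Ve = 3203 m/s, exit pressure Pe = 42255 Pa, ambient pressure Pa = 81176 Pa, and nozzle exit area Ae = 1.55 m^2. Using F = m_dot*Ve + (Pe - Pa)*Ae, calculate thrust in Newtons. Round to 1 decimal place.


Step 1: Momentum thrust = m_dot * Ve = 155.3 * 3203 = 497425.9 N
Step 2: Pressure thrust = (Pe - Pa) * Ae = (42255 - 81176) * 1.55 = -60327.55 N
Step 3: Total thrust F = 497425.9 + -60327.55 = 437098.4 N

437098.4


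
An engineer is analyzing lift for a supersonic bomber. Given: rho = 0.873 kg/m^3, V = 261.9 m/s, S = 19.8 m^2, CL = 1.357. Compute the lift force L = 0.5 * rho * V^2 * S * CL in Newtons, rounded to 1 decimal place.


Step 1: Calculate dynamic pressure q = 0.5 * 0.873 * 261.9^2 = 0.5 * 0.873 * 68591.61 = 29940.2378 Pa
Step 2: Multiply by wing area and lift coefficient: L = 29940.2378 * 19.8 * 1.357
Step 3: L = 592816.7077 * 1.357 = 804452.3 N

804452.3


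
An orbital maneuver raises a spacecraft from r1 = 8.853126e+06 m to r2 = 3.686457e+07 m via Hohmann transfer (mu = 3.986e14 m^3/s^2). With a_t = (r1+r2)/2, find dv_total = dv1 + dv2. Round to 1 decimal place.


Step 1: Transfer semi-major axis a_t = (8.853126e+06 + 3.686457e+07) / 2 = 2.285885e+07 m
Step 2: v1 (circular at r1) = sqrt(mu/r1) = 6709.97 m/s
Step 3: v_t1 = sqrt(mu*(2/r1 - 1/a_t)) = 8521.14 m/s
Step 4: dv1 = |8521.14 - 6709.97| = 1811.17 m/s
Step 5: v2 (circular at r2) = 3288.24 m/s, v_t2 = 2046.37 m/s
Step 6: dv2 = |3288.24 - 2046.37| = 1241.87 m/s
Step 7: Total delta-v = 1811.17 + 1241.87 = 3053.0 m/s

3053.0


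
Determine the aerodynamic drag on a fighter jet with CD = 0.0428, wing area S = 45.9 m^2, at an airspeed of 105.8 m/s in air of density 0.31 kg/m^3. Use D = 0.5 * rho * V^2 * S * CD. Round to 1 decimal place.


Step 1: Dynamic pressure q = 0.5 * 0.31 * 105.8^2 = 1735.0142 Pa
Step 2: Drag D = q * S * CD = 1735.0142 * 45.9 * 0.0428
Step 3: D = 3408.5 N

3408.5


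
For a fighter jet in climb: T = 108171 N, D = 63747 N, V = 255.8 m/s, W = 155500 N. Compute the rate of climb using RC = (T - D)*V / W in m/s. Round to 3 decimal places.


Step 1: Excess thrust = T - D = 108171 - 63747 = 44424 N
Step 2: Excess power = 44424 * 255.8 = 11363659.2 W
Step 3: RC = 11363659.2 / 155500 = 73.078 m/s

73.078


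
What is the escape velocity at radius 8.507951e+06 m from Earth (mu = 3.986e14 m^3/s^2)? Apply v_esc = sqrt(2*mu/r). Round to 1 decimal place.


Step 1: 2*mu/r = 2 * 3.986e14 / 8.507951e+06 = 93700586.663
Step 2: v_esc = sqrt(93700586.663) = 9679.9 m/s

9679.9


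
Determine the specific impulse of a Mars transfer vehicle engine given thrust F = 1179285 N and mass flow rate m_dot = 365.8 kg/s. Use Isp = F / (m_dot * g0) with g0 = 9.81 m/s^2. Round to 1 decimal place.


Step 1: m_dot * g0 = 365.8 * 9.81 = 3588.5
Step 2: Isp = 1179285 / 3588.5 = 328.6 s

328.6


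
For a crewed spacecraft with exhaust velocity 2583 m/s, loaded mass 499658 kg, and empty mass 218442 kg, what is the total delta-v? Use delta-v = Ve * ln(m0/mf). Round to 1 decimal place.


Step 1: Mass ratio m0/mf = 499658 / 218442 = 2.287371
Step 2: ln(2.287371) = 0.827403
Step 3: delta-v = 2583 * 0.827403 = 2137.2 m/s

2137.2


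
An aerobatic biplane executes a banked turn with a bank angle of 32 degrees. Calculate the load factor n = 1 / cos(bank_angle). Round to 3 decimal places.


Step 1: Convert 32 degrees to radians = 0.558505
Step 2: cos(32 deg) = 0.848048
Step 3: n = 1 / 0.848048 = 1.179

1.179


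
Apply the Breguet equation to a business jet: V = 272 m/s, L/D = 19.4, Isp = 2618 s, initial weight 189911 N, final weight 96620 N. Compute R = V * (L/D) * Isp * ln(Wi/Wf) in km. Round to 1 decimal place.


Step 1: Coefficient = V * (L/D) * Isp = 272 * 19.4 * 2618 = 13814662.4 m
Step 2: Wi/Wf = 189911 / 96620 = 1.965545
Step 3: ln(1.965545) = 0.67577
Step 4: R = 13814662.4 * 0.67577 = 9335531.4 m = 9335.5 km

9335.5


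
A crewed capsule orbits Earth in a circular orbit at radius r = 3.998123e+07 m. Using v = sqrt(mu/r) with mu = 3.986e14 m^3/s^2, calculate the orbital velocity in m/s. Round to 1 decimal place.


Step 1: mu / r = 3.986e14 / 3.998123e+07 = 9969678.2715
Step 2: v = sqrt(9969678.2715) = 3157.5 m/s

3157.5


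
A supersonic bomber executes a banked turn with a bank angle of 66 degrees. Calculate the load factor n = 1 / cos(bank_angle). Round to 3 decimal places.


Step 1: Convert 66 degrees to radians = 1.151917
Step 2: cos(66 deg) = 0.406737
Step 3: n = 1 / 0.406737 = 2.459

2.459


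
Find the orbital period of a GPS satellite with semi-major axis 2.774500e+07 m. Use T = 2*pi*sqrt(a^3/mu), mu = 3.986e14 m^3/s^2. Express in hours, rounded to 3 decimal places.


Step 1: a^3 / mu = 2.135769e+22 / 3.986e14 = 5.358175e+07
Step 2: sqrt(5.358175e+07) = 7319.9556 s
Step 3: T = 2*pi * 7319.9556 = 45992.64 s
Step 4: T in hours = 45992.64 / 3600 = 12.776 hours

12.776


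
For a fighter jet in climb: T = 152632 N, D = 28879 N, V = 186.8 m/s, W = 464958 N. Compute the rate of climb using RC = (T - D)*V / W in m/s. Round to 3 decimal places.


Step 1: Excess thrust = T - D = 152632 - 28879 = 123753 N
Step 2: Excess power = 123753 * 186.8 = 23117060.4 W
Step 3: RC = 23117060.4 / 464958 = 49.719 m/s

49.719


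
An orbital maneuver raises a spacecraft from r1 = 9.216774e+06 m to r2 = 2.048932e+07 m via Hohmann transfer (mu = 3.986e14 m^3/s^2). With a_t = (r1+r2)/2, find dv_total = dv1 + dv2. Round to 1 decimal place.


Step 1: Transfer semi-major axis a_t = (9.216774e+06 + 2.048932e+07) / 2 = 1.485305e+07 m
Step 2: v1 (circular at r1) = sqrt(mu/r1) = 6576.26 m/s
Step 3: v_t1 = sqrt(mu*(2/r1 - 1/a_t)) = 7723.87 m/s
Step 4: dv1 = |7723.87 - 6576.26| = 1147.61 m/s
Step 5: v2 (circular at r2) = 4410.67 m/s, v_t2 = 3474.45 m/s
Step 6: dv2 = |4410.67 - 3474.45| = 936.22 m/s
Step 7: Total delta-v = 1147.61 + 936.22 = 2083.8 m/s

2083.8


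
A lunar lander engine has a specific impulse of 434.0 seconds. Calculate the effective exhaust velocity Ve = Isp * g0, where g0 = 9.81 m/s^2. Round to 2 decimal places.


Step 1: Ve = Isp * g0 = 434.0 * 9.81
Step 2: Ve = 4257.54 m/s

4257.54


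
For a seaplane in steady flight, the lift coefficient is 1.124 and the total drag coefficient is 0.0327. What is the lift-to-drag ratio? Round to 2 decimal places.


Step 1: L/D = CL / CD = 1.124 / 0.0327
Step 2: L/D = 34.37

34.37


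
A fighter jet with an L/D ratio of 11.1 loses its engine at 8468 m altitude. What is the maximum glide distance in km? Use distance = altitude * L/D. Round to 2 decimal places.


Step 1: Glide distance = altitude * L/D = 8468 * 11.1 = 93994.8 m
Step 2: Convert to km: 93994.8 / 1000 = 93.99 km

93.99


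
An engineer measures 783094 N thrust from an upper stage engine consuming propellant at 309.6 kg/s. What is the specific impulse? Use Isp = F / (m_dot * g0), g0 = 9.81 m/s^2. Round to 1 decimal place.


Step 1: m_dot * g0 = 309.6 * 9.81 = 3037.18
Step 2: Isp = 783094 / 3037.18 = 257.8 s

257.8


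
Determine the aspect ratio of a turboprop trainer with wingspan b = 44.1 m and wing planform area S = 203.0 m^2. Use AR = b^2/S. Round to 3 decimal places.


Step 1: b^2 = 44.1^2 = 1944.81
Step 2: AR = 1944.81 / 203.0 = 9.580

9.580


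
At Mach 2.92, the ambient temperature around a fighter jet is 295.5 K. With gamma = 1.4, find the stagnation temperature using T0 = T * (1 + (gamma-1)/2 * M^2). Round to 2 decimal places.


Step 1: (gamma-1)/2 = 0.2
Step 2: M^2 = 8.5264
Step 3: 1 + 0.2 * 8.5264 = 2.70528
Step 4: T0 = 295.5 * 2.70528 = 799.41 K

799.41


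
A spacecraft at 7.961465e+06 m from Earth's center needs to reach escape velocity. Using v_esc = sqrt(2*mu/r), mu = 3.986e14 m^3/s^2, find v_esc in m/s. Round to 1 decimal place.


Step 1: 2*mu/r = 2 * 3.986e14 / 7.961465e+06 = 100132324.8925
Step 2: v_esc = sqrt(100132324.8925) = 10006.6 m/s

10006.6


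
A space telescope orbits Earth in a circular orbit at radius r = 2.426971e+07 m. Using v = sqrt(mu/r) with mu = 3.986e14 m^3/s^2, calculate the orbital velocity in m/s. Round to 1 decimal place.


Step 1: mu / r = 3.986e14 / 2.426971e+07 = 16423764.4372
Step 2: v = sqrt(16423764.4372) = 4052.6 m/s

4052.6


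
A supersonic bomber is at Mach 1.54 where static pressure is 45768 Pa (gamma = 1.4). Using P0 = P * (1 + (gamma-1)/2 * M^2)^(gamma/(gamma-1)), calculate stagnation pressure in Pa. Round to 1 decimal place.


Step 1: (gamma-1)/2 * M^2 = 0.2 * 2.3716 = 0.47432
Step 2: 1 + 0.47432 = 1.47432
Step 3: Exponent gamma/(gamma-1) = 3.5
Step 4: P0 = 45768 * 1.47432^3.5 = 178087.4 Pa

178087.4


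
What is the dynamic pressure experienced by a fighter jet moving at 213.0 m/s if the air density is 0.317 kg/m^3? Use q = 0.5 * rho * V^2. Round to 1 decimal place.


Step 1: V^2 = 213.0^2 = 45369.0
Step 2: q = 0.5 * 0.317 * 45369.0
Step 3: q = 7191.0 Pa

7191.0


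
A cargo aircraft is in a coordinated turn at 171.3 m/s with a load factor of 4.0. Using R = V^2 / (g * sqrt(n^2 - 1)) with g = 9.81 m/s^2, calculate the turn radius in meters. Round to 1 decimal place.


Step 1: V^2 = 171.3^2 = 29343.69
Step 2: n^2 - 1 = 4.0^2 - 1 = 15.0
Step 3: sqrt(15.0) = 3.872983
Step 4: R = 29343.69 / (9.81 * 3.872983) = 772.3 m

772.3


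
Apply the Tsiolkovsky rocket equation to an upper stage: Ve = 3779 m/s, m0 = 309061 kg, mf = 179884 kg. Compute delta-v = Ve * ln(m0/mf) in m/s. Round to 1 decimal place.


Step 1: Mass ratio m0/mf = 309061 / 179884 = 1.718113
Step 2: ln(1.718113) = 0.541226
Step 3: delta-v = 3779 * 0.541226 = 2045.3 m/s

2045.3


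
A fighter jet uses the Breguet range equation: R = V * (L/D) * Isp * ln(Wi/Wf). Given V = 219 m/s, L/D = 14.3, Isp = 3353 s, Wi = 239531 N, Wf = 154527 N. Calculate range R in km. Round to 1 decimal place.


Step 1: Coefficient = V * (L/D) * Isp = 219 * 14.3 * 3353 = 10500590.1 m
Step 2: Wi/Wf = 239531 / 154527 = 1.550092
Step 3: ln(1.550092) = 0.438314
Step 4: R = 10500590.1 * 0.438314 = 4602555.7 m = 4602.6 km

4602.6


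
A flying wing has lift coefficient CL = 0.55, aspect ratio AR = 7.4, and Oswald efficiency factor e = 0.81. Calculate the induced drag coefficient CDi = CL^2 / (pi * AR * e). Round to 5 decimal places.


Step 1: CL^2 = 0.55^2 = 0.3025
Step 2: pi * AR * e = 3.14159 * 7.4 * 0.81 = 18.830706
Step 3: CDi = 0.3025 / 18.830706 = 0.01606

0.01606


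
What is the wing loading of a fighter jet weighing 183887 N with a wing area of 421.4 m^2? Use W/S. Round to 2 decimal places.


Step 1: Wing loading = W / S = 183887 / 421.4
Step 2: Wing loading = 436.37 N/m^2

436.37


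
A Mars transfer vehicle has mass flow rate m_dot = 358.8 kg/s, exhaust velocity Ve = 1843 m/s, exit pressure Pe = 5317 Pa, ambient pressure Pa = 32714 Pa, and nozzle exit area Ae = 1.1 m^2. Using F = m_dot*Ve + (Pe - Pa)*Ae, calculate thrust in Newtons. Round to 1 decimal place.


Step 1: Momentum thrust = m_dot * Ve = 358.8 * 1843 = 661268.4 N
Step 2: Pressure thrust = (Pe - Pa) * Ae = (5317 - 32714) * 1.1 = -30136.7 N
Step 3: Total thrust F = 661268.4 + -30136.7 = 631131.7 N

631131.7


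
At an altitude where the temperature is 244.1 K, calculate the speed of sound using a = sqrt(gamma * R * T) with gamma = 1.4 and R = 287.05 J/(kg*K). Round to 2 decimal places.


Step 1: gamma * R * T = 1.4 * 287.05 * 244.1 = 98096.467
Step 2: a = sqrt(98096.467) = 313.20 m/s

313.20


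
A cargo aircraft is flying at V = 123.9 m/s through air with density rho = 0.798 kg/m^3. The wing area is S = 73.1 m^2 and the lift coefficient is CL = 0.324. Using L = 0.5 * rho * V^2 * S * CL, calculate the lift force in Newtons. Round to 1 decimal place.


Step 1: Calculate dynamic pressure q = 0.5 * 0.798 * 123.9^2 = 0.5 * 0.798 * 15351.21 = 6125.1328 Pa
Step 2: Multiply by wing area and lift coefficient: L = 6125.1328 * 73.1 * 0.324
Step 3: L = 447747.2069 * 0.324 = 145070.1 N

145070.1


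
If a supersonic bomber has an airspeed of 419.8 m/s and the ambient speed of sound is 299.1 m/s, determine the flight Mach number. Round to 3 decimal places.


Step 1: M = V / a = 419.8 / 299.1
Step 2: M = 1.404

1.404


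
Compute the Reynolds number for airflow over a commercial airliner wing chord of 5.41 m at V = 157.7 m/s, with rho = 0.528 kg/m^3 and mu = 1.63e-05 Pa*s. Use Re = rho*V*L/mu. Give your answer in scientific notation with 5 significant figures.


Step 1: Numerator = rho * V * L = 0.528 * 157.7 * 5.41 = 450.466896
Step 2: Re = 450.466896 / 1.63e-05
Step 3: Re = 2.7636e+07

2.7636e+07


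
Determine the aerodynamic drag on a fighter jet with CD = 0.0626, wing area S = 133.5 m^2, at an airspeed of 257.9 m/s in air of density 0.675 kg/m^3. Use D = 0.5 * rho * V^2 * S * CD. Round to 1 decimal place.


Step 1: Dynamic pressure q = 0.5 * 0.675 * 257.9^2 = 22447.9384 Pa
Step 2: Drag D = q * S * CD = 22447.9384 * 133.5 * 0.0626
Step 3: D = 187599.7 N

187599.7


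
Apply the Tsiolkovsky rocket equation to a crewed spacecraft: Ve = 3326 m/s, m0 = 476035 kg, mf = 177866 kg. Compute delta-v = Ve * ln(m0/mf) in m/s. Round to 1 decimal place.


Step 1: Mass ratio m0/mf = 476035 / 177866 = 2.676369
Step 2: ln(2.676369) = 0.984461
Step 3: delta-v = 3326 * 0.984461 = 3274.3 m/s

3274.3


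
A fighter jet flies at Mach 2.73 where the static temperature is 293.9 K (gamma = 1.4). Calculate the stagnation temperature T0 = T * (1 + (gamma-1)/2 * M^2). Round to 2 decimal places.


Step 1: (gamma-1)/2 = 0.2
Step 2: M^2 = 7.4529
Step 3: 1 + 0.2 * 7.4529 = 2.49058
Step 4: T0 = 293.9 * 2.49058 = 731.98 K

731.98


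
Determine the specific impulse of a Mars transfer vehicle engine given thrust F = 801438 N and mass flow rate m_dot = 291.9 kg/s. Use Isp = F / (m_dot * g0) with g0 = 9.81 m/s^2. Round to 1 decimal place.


Step 1: m_dot * g0 = 291.9 * 9.81 = 2863.54
Step 2: Isp = 801438 / 2863.54 = 279.9 s

279.9


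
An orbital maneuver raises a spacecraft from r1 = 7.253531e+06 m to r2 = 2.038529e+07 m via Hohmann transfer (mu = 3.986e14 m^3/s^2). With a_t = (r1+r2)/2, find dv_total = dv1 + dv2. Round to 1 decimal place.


Step 1: Transfer semi-major axis a_t = (7.253531e+06 + 2.038529e+07) / 2 = 1.381941e+07 m
Step 2: v1 (circular at r1) = sqrt(mu/r1) = 7413.0 m/s
Step 3: v_t1 = sqrt(mu*(2/r1 - 1/a_t)) = 9003.42 m/s
Step 4: dv1 = |9003.42 - 7413.0| = 1590.42 m/s
Step 5: v2 (circular at r2) = 4421.91 m/s, v_t2 = 3203.61 m/s
Step 6: dv2 = |4421.91 - 3203.61| = 1218.3 m/s
Step 7: Total delta-v = 1590.42 + 1218.3 = 2808.7 m/s

2808.7


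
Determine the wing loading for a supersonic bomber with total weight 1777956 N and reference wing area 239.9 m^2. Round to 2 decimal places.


Step 1: Wing loading = W / S = 1777956 / 239.9
Step 2: Wing loading = 7411.24 N/m^2

7411.24


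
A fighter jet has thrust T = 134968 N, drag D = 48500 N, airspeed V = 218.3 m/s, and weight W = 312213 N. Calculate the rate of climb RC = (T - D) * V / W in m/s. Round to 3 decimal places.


Step 1: Excess thrust = T - D = 134968 - 48500 = 86468 N
Step 2: Excess power = 86468 * 218.3 = 18875964.4 W
Step 3: RC = 18875964.4 / 312213 = 60.459 m/s

60.459


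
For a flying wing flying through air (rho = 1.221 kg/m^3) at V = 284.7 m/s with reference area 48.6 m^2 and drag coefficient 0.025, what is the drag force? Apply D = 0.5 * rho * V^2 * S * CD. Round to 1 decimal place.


Step 1: Dynamic pressure q = 0.5 * 1.221 * 284.7^2 = 49483.5219 Pa
Step 2: Drag D = q * S * CD = 49483.5219 * 48.6 * 0.025
Step 3: D = 60122.5 N

60122.5


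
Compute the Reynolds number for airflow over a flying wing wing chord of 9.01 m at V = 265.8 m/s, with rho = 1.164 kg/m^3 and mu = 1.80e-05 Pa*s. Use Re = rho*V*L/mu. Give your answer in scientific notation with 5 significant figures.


Step 1: Numerator = rho * V * L = 1.164 * 265.8 * 9.01 = 2787.614712
Step 2: Re = 2787.614712 / 1.80e-05
Step 3: Re = 1.5487e+08

1.5487e+08


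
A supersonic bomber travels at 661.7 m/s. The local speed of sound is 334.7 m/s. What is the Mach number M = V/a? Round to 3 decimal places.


Step 1: M = V / a = 661.7 / 334.7
Step 2: M = 1.977

1.977


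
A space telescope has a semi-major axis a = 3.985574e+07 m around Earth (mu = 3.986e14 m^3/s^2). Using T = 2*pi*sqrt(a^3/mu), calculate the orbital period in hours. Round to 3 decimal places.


Step 1: a^3 / mu = 6.331005e+22 / 3.986e14 = 1.588310e+08
Step 2: sqrt(1.588310e+08) = 12602.8181 s
Step 3: T = 2*pi * 12602.8181 = 79185.84 s
Step 4: T in hours = 79185.84 / 3600 = 21.996 hours

21.996


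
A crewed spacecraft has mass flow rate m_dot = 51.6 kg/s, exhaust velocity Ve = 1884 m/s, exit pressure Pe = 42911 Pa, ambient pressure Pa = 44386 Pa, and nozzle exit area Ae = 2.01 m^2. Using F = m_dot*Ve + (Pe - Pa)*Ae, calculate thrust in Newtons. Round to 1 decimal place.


Step 1: Momentum thrust = m_dot * Ve = 51.6 * 1884 = 97214.4 N
Step 2: Pressure thrust = (Pe - Pa) * Ae = (42911 - 44386) * 2.01 = -2964.75 N
Step 3: Total thrust F = 97214.4 + -2964.75 = 94249.7 N

94249.7


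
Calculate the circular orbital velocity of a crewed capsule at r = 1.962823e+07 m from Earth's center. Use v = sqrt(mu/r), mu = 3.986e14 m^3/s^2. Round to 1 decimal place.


Step 1: mu / r = 3.986e14 / 1.962823e+07 = 20307485.6979
Step 2: v = sqrt(20307485.6979) = 4506.4 m/s

4506.4


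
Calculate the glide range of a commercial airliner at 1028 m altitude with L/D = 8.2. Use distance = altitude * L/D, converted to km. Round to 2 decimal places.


Step 1: Glide distance = altitude * L/D = 1028 * 8.2 = 8429.6 m
Step 2: Convert to km: 8429.6 / 1000 = 8.43 km

8.43


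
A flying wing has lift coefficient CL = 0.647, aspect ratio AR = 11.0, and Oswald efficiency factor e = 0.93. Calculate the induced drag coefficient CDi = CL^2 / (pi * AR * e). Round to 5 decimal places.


Step 1: CL^2 = 0.647^2 = 0.418609
Step 2: pi * AR * e = 3.14159 * 11.0 * 0.93 = 32.138493
Step 3: CDi = 0.418609 / 32.138493 = 0.01303

0.01303


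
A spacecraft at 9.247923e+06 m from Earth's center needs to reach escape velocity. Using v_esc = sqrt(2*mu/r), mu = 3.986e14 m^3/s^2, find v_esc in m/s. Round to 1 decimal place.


Step 1: 2*mu/r = 2 * 3.986e14 / 9.247923e+06 = 86203139.8834
Step 2: v_esc = sqrt(86203139.8834) = 9284.6 m/s

9284.6


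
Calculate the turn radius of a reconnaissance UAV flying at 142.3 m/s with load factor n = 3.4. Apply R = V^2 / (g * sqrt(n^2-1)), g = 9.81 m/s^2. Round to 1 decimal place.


Step 1: V^2 = 142.3^2 = 20249.29
Step 2: n^2 - 1 = 3.4^2 - 1 = 10.56
Step 3: sqrt(10.56) = 3.249615
Step 4: R = 20249.29 / (9.81 * 3.249615) = 635.2 m

635.2


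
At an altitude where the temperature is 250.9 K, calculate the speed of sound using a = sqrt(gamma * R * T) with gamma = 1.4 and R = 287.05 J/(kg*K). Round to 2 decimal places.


Step 1: gamma * R * T = 1.4 * 287.05 * 250.9 = 100829.183
Step 2: a = sqrt(100829.183) = 317.54 m/s

317.54


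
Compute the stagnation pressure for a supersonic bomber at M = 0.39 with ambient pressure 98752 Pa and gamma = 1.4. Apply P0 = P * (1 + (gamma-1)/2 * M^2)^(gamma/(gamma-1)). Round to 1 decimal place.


Step 1: (gamma-1)/2 * M^2 = 0.2 * 0.1521 = 0.03042
Step 2: 1 + 0.03042 = 1.03042
Step 3: Exponent gamma/(gamma-1) = 3.5
Step 4: P0 = 98752 * 1.03042^3.5 = 109672.0 Pa

109672.0


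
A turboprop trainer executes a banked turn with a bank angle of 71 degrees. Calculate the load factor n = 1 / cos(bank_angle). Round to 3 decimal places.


Step 1: Convert 71 degrees to radians = 1.239184
Step 2: cos(71 deg) = 0.325568
Step 3: n = 1 / 0.325568 = 3.072

3.072


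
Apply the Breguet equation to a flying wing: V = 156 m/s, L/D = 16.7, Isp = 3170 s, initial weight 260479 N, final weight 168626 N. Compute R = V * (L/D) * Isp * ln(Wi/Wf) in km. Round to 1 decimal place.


Step 1: Coefficient = V * (L/D) * Isp = 156 * 16.7 * 3170 = 8258484.0 m
Step 2: Wi/Wf = 260479 / 168626 = 1.544714
Step 3: ln(1.544714) = 0.434839
Step 4: R = 8258484.0 * 0.434839 = 3591110.9 m = 3591.1 km

3591.1


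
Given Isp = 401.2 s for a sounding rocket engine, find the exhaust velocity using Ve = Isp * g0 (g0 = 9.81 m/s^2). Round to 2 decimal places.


Step 1: Ve = Isp * g0 = 401.2 * 9.81
Step 2: Ve = 3935.77 m/s

3935.77


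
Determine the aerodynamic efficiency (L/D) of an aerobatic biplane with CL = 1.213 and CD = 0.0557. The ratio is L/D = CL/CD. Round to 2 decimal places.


Step 1: L/D = CL / CD = 1.213 / 0.0557
Step 2: L/D = 21.78

21.78


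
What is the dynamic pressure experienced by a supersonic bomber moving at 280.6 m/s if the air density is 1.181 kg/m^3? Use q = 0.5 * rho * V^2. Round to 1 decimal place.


Step 1: V^2 = 280.6^2 = 78736.36
Step 2: q = 0.5 * 1.181 * 78736.36
Step 3: q = 46493.8 Pa

46493.8


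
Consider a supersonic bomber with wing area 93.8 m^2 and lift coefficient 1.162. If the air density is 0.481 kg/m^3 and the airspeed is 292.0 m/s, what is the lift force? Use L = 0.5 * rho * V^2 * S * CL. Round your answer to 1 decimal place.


Step 1: Calculate dynamic pressure q = 0.5 * 0.481 * 292.0^2 = 0.5 * 0.481 * 85264.0 = 20505.992 Pa
Step 2: Multiply by wing area and lift coefficient: L = 20505.992 * 93.8 * 1.162
Step 3: L = 1923462.0496 * 1.162 = 2235062.9 N

2235062.9


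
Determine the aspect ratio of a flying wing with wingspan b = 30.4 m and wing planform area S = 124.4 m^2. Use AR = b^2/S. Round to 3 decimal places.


Step 1: b^2 = 30.4^2 = 924.16
Step 2: AR = 924.16 / 124.4 = 7.429

7.429


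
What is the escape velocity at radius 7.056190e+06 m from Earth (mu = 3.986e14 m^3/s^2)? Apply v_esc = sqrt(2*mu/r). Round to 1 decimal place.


Step 1: 2*mu/r = 2 * 3.986e14 / 7.056190e+06 = 112978817.1804
Step 2: v_esc = sqrt(112978817.1804) = 10629.1 m/s

10629.1


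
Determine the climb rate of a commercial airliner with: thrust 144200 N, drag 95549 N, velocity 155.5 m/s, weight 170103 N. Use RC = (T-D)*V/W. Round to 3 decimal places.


Step 1: Excess thrust = T - D = 144200 - 95549 = 48651 N
Step 2: Excess power = 48651 * 155.5 = 7565230.5 W
Step 3: RC = 7565230.5 / 170103 = 44.474 m/s

44.474


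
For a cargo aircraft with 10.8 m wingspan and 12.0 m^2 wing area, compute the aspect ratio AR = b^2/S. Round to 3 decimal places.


Step 1: b^2 = 10.8^2 = 116.64
Step 2: AR = 116.64 / 12.0 = 9.720

9.720


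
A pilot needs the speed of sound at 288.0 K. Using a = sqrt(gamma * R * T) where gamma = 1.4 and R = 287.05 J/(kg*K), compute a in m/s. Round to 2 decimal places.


Step 1: gamma * R * T = 1.4 * 287.05 * 288.0 = 115738.56
Step 2: a = sqrt(115738.56) = 340.20 m/s

340.20


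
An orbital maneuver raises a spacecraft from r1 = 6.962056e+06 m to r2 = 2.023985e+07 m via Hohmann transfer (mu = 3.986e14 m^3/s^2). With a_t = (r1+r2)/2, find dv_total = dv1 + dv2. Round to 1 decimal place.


Step 1: Transfer semi-major axis a_t = (6.962056e+06 + 2.023985e+07) / 2 = 1.360095e+07 m
Step 2: v1 (circular at r1) = sqrt(mu/r1) = 7566.58 m/s
Step 3: v_t1 = sqrt(mu*(2/r1 - 1/a_t)) = 9230.36 m/s
Step 4: dv1 = |9230.36 - 7566.58| = 1663.78 m/s
Step 5: v2 (circular at r2) = 4437.77 m/s, v_t2 = 3175.04 m/s
Step 6: dv2 = |4437.77 - 3175.04| = 1262.73 m/s
Step 7: Total delta-v = 1663.78 + 1262.73 = 2926.5 m/s

2926.5


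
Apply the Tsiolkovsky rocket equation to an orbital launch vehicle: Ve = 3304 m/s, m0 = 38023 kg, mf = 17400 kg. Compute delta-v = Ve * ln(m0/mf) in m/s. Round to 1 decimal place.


Step 1: Mass ratio m0/mf = 38023 / 17400 = 2.18523
Step 2: ln(2.18523) = 0.781721
Step 3: delta-v = 3304 * 0.781721 = 2582.8 m/s

2582.8


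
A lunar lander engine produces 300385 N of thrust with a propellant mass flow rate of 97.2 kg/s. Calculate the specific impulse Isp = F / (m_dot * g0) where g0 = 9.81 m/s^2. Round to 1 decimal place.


Step 1: m_dot * g0 = 97.2 * 9.81 = 953.53
Step 2: Isp = 300385 / 953.53 = 315.0 s

315.0


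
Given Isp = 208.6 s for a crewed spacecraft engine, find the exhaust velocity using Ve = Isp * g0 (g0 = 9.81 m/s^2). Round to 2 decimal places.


Step 1: Ve = Isp * g0 = 208.6 * 9.81
Step 2: Ve = 2046.37 m/s

2046.37


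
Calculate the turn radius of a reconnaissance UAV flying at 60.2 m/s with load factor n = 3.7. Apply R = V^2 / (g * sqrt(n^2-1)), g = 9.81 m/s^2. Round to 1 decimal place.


Step 1: V^2 = 60.2^2 = 3624.04
Step 2: n^2 - 1 = 3.7^2 - 1 = 12.69
Step 3: sqrt(12.69) = 3.562303
Step 4: R = 3624.04 / (9.81 * 3.562303) = 103.7 m

103.7


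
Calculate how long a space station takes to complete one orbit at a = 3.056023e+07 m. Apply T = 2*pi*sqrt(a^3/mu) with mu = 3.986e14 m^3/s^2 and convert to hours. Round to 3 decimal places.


Step 1: a^3 / mu = 2.854104e+22 / 3.986e14 = 7.160322e+07
Step 2: sqrt(7.160322e+07) = 8461.8687 s
Step 3: T = 2*pi * 8461.8687 = 53167.49 s
Step 4: T in hours = 53167.49 / 3600 = 14.769 hours

14.769


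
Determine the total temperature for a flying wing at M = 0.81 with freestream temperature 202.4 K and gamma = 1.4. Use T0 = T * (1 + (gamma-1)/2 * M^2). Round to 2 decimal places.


Step 1: (gamma-1)/2 = 0.2
Step 2: M^2 = 0.6561
Step 3: 1 + 0.2 * 0.6561 = 1.13122
Step 4: T0 = 202.4 * 1.13122 = 228.96 K

228.96


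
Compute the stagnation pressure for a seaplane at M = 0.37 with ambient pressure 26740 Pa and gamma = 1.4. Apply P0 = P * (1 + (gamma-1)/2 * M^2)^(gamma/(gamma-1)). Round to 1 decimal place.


Step 1: (gamma-1)/2 * M^2 = 0.2 * 0.1369 = 0.02738
Step 2: 1 + 0.02738 = 1.02738
Step 3: Exponent gamma/(gamma-1) = 3.5
Step 4: P0 = 26740 * 1.02738^3.5 = 29391.4 Pa

29391.4


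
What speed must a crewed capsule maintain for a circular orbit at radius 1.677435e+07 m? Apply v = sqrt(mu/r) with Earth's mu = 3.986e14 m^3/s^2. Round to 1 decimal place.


Step 1: mu / r = 3.986e14 / 1.677435e+07 = 23762470.677
Step 2: v = sqrt(23762470.677) = 4874.7 m/s

4874.7


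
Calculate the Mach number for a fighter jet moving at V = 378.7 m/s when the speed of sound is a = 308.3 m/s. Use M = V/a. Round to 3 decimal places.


Step 1: M = V / a = 378.7 / 308.3
Step 2: M = 1.228

1.228


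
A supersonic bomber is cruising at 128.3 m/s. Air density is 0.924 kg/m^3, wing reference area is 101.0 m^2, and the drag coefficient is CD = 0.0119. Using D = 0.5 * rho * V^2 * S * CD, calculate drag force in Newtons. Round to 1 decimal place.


Step 1: Dynamic pressure q = 0.5 * 0.924 * 128.3^2 = 7604.9312 Pa
Step 2: Drag D = q * S * CD = 7604.9312 * 101.0 * 0.0119
Step 3: D = 9140.4 N

9140.4


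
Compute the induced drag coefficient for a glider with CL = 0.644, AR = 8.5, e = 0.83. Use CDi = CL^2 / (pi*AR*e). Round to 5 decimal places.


Step 1: CL^2 = 0.644^2 = 0.414736
Step 2: pi * AR * e = 3.14159 * 8.5 * 0.83 = 22.163936
Step 3: CDi = 0.414736 / 22.163936 = 0.01871

0.01871


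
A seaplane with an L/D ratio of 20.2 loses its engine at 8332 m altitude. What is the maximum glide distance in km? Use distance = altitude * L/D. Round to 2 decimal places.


Step 1: Glide distance = altitude * L/D = 8332 * 20.2 = 168306.4 m
Step 2: Convert to km: 168306.4 / 1000 = 168.31 km

168.31


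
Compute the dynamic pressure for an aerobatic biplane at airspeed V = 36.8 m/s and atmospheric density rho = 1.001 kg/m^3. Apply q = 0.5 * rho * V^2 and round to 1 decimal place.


Step 1: V^2 = 36.8^2 = 1354.24
Step 2: q = 0.5 * 1.001 * 1354.24
Step 3: q = 677.8 Pa

677.8


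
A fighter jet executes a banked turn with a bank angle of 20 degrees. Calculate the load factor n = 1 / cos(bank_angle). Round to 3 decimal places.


Step 1: Convert 20 degrees to radians = 0.349066
Step 2: cos(20 deg) = 0.939693
Step 3: n = 1 / 0.939693 = 1.064

1.064


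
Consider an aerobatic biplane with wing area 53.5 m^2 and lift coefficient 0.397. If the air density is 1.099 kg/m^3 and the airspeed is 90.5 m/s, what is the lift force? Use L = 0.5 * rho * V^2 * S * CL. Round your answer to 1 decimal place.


Step 1: Calculate dynamic pressure q = 0.5 * 1.099 * 90.5^2 = 0.5 * 1.099 * 8190.25 = 4500.5424 Pa
Step 2: Multiply by wing area and lift coefficient: L = 4500.5424 * 53.5 * 0.397
Step 3: L = 240779.0171 * 0.397 = 95589.3 N

95589.3


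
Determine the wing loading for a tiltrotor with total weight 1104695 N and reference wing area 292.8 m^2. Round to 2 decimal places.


Step 1: Wing loading = W / S = 1104695 / 292.8
Step 2: Wing loading = 3772.87 N/m^2

3772.87


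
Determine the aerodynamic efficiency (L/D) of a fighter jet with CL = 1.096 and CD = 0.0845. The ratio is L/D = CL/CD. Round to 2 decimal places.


Step 1: L/D = CL / CD = 1.096 / 0.0845
Step 2: L/D = 12.97

12.97


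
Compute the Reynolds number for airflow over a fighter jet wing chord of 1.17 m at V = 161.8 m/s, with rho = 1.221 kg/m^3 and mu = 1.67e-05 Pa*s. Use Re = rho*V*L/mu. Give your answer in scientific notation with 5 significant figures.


Step 1: Numerator = rho * V * L = 1.221 * 161.8 * 1.17 = 231.142626
Step 2: Re = 231.142626 / 1.67e-05
Step 3: Re = 1.3841e+07

1.3841e+07


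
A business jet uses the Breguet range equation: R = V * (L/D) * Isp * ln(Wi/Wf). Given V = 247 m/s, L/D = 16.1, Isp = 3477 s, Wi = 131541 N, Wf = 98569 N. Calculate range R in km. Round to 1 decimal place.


Step 1: Coefficient = V * (L/D) * Isp = 247 * 16.1 * 3477 = 13826985.9 m
Step 2: Wi/Wf = 131541 / 98569 = 1.334507
Step 3: ln(1.334507) = 0.288562
Step 4: R = 13826985.9 * 0.288562 = 3989939.7 m = 3989.9 km

3989.9


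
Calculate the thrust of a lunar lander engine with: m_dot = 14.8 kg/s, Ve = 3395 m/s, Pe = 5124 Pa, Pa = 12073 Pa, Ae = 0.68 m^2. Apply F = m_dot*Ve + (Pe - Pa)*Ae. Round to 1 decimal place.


Step 1: Momentum thrust = m_dot * Ve = 14.8 * 3395 = 50246.0 N
Step 2: Pressure thrust = (Pe - Pa) * Ae = (5124 - 12073) * 0.68 = -4725.32 N
Step 3: Total thrust F = 50246.0 + -4725.32 = 45520.7 N

45520.7


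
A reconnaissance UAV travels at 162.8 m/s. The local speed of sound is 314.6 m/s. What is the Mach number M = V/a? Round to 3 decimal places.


Step 1: M = V / a = 162.8 / 314.6
Step 2: M = 0.517

0.517


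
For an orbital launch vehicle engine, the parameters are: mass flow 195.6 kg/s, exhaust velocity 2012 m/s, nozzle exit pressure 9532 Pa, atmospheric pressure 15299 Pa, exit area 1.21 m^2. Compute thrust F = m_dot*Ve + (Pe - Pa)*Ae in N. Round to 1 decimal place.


Step 1: Momentum thrust = m_dot * Ve = 195.6 * 2012 = 393547.2 N
Step 2: Pressure thrust = (Pe - Pa) * Ae = (9532 - 15299) * 1.21 = -6978.07 N
Step 3: Total thrust F = 393547.2 + -6978.07 = 386569.1 N

386569.1


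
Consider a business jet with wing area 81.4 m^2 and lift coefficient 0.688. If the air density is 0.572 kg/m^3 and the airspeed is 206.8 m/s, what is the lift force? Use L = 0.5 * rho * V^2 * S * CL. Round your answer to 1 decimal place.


Step 1: Calculate dynamic pressure q = 0.5 * 0.572 * 206.8^2 = 0.5 * 0.572 * 42766.24 = 12231.1446 Pa
Step 2: Multiply by wing area and lift coefficient: L = 12231.1446 * 81.4 * 0.688
Step 3: L = 995615.1737 * 0.688 = 684983.2 N

684983.2


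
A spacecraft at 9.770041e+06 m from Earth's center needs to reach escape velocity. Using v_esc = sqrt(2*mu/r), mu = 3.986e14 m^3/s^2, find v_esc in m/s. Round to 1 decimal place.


Step 1: 2*mu/r = 2 * 3.986e14 / 9.770041e+06 = 81596382.2465
Step 2: v_esc = sqrt(81596382.2465) = 9033.1 m/s

9033.1


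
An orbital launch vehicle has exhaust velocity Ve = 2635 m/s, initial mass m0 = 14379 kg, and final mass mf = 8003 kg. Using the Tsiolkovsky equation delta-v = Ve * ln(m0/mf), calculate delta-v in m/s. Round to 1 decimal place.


Step 1: Mass ratio m0/mf = 14379 / 8003 = 1.796701
Step 2: ln(1.796701) = 0.585952
Step 3: delta-v = 2635 * 0.585952 = 1544.0 m/s

1544.0


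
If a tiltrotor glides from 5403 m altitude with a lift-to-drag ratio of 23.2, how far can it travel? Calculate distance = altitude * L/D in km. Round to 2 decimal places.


Step 1: Glide distance = altitude * L/D = 5403 * 23.2 = 125349.6 m
Step 2: Convert to km: 125349.6 / 1000 = 125.35 km

125.35


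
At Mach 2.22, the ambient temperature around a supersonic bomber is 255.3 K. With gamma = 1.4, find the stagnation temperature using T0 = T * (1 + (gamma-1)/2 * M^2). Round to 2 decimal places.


Step 1: (gamma-1)/2 = 0.2
Step 2: M^2 = 4.9284
Step 3: 1 + 0.2 * 4.9284 = 1.98568
Step 4: T0 = 255.3 * 1.98568 = 506.94 K

506.94


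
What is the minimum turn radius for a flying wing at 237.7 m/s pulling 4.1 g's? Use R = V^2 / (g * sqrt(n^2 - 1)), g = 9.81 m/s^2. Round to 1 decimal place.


Step 1: V^2 = 237.7^2 = 56501.29
Step 2: n^2 - 1 = 4.1^2 - 1 = 15.81
Step 3: sqrt(15.81) = 3.976179
Step 4: R = 56501.29 / (9.81 * 3.976179) = 1448.5 m

1448.5


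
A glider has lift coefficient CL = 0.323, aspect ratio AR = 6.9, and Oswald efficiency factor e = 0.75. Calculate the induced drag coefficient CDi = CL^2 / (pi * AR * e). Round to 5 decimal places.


Step 1: CL^2 = 0.323^2 = 0.104329
Step 2: pi * AR * e = 3.14159 * 6.9 * 0.75 = 16.257742
Step 3: CDi = 0.104329 / 16.257742 = 0.00642

0.00642


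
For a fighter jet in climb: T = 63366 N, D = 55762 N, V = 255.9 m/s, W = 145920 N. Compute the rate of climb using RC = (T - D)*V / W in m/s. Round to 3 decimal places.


Step 1: Excess thrust = T - D = 63366 - 55762 = 7604 N
Step 2: Excess power = 7604 * 255.9 = 1945863.6 W
Step 3: RC = 1945863.6 / 145920 = 13.335 m/s

13.335


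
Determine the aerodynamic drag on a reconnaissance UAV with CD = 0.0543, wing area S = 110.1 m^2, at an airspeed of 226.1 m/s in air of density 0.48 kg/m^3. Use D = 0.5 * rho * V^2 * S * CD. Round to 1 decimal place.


Step 1: Dynamic pressure q = 0.5 * 0.48 * 226.1^2 = 12269.0904 Pa
Step 2: Drag D = q * S * CD = 12269.0904 * 110.1 * 0.0543
Step 3: D = 73349.9 N

73349.9


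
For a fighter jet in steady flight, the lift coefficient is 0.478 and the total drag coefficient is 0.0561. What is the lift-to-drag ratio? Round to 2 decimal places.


Step 1: L/D = CL / CD = 0.478 / 0.0561
Step 2: L/D = 8.52

8.52


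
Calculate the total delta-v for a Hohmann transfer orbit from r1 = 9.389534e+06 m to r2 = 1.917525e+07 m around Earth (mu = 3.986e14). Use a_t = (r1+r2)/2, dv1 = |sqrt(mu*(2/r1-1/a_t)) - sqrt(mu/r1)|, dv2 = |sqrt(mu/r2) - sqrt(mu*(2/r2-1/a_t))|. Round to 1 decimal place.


Step 1: Transfer semi-major axis a_t = (9.389534e+06 + 1.917525e+07) / 2 = 1.428239e+07 m
Step 2: v1 (circular at r1) = sqrt(mu/r1) = 6515.48 m/s
Step 3: v_t1 = sqrt(mu*(2/r1 - 1/a_t)) = 7549.47 m/s
Step 4: dv1 = |7549.47 - 6515.48| = 1033.99 m/s
Step 5: v2 (circular at r2) = 4559.3 m/s, v_t2 = 3696.75 m/s
Step 6: dv2 = |4559.3 - 3696.75| = 862.55 m/s
Step 7: Total delta-v = 1033.99 + 862.55 = 1896.5 m/s

1896.5
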